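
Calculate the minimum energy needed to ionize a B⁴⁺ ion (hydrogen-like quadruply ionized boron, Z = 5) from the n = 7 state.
6.94 eV

The ionization energy is the energy needed to remove the electron completely (n → ∞).

For a hydrogen-like ion with Z = 5, E_n = -13.6057 Z² / n² eV.

At n = 7: E_7 = -13.6057 × 5² / 7² = -6.94168 eV
At n = ∞: E_∞ = 0 eV

Ionization energy = E_∞ - E_7 = 0 - (-6.94168) = 6.94168 eV
Ionization energy ≈ 6.94 eV

This is also called the binding energy of the electron in state n = 7.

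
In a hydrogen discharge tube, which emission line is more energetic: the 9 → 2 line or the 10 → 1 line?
10 → 1

Calculate the energy for each transition:

Transition 9 → 2:
ΔE₁ = |E_2 - E_9| = |-13.6057/2² - (-13.6057/9²)|
ΔE₁ = |-3.4014250000 - (-0.1679716049)| = 3.2334534 eV

Transition 10 → 1:
ΔE₂ = |E_1 - E_10| = |-13.6057/1² - (-13.6057/10²)|
ΔE₂ = |-13.6057000000 - (-0.1360570000)| = 13.4696430 eV

Since 13.4696430 eV > 3.2334534 eV, the transition 10 → 1 emits the more energetic photon.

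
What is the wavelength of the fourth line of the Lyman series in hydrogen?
94.92345 nm

The lines of a series are numbered from the longest wavelength (smallest ΔE) outward; the fourth line is the transition from n = n_f + 4 to n_f.
The Lyman series has all transitions ending at n_f = 1.

For H, the fourth line (δ-line) is the jump from n = 5 to n = 1:
E_5 = -13.6057 / 5² = -0.5442280 eV
E_1 = -13.6057 / 1² = -13.6057000 eV
ΔE = E_5 - E_1 = 13.0614720 eV

λ = hc/E = 1239.84 eV·nm / 13.0614720 eV
λ = 94.92345 nm

This is the δ-line of the Lyman series in H.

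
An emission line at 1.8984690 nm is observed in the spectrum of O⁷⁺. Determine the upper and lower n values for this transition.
n = 2 → n = 1

First, find the photon energy from the wavelength (hc = 1239.84 eV·nm):
E = hc/λ = 1239.84 eV·nm / 1.8984690 nm = 653.07361 eV

The energy levels of O⁷⁺ satisfy E_n = -13.6057 × 8² / n² eV, so an emission n_i → n_f releases
ΔE = 13.6057 × 8² × (1/n_f² − 1/n_i²) eV.

Setting ΔE equal to the photon energy:
1/n_f² − 1/n_i² = 653.07361 / (13.6057 × 8²) = 0.75000001

Since 1/n_i² must be positive, we need 1/n_f² > 0.75000001, i.e. n_f ≤ 1. For each allowed n_f, solve n_i = (1/n_f² − 0.75000001)^(−1/2) and check whether it is a whole number:
  n_f = 1: 1/n_i² = 1.00000000 − 0.75000001 = 0.24999999 → n_i = 2.000  → integer, n_i = 2 ✓

Only n_f = 1 gives an integer upper level, n_i = 2.

The transition is from n = 2 to n = 1 (emission).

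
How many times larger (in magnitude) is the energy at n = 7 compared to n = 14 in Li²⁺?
4.000000

Using E_n = -13.6057 Z² / n² eV with Z = 3:

E_7 = -13.6057 × 3² / 7² = -122.4513 / 49 = -2.499006122449 eV
E_14 = -13.6057 × 3² / 14² = -122.4513 / 196 = -0.624751530612 eV

The ratio is:
E_7/E_14 = (-2.499006122449) / (-0.624751530612)
E_7/E_14 = (-122.4513/49) / (-122.4513/196)
E_7/E_14 = 196/49
E_7/E_14 = 4.000000
(Note: the Z² factors cancel in the ratio.)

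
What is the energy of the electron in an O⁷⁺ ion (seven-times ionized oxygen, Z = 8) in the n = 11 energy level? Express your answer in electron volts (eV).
-7.20 eV

The energy levels of a hydrogen-like atom are given by:
E_n = -13.6057 Z² / n² eV  (with Z = 8 for O⁷⁺)

For n = 11:
E_11 = -13.6057 × 8² / 11²
E_11 = -13.6057 × 64 / 121
E_11 = -7.20 eV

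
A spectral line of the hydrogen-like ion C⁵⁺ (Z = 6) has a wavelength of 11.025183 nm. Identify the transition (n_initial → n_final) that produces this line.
n = 7 → n = 2

First, find the photon energy from the wavelength (hc = 1239.84 eV·nm):
E = hc/λ = 1239.84 eV·nm / 11.025183 nm = 112.45528 eV

The energy levels of C⁵⁺ satisfy E_n = -13.6057 × 6² / n² eV, so an emission n_i → n_f releases
ΔE = 13.6057 × 6² × (1/n_f² − 1/n_i²) eV.

Setting ΔE equal to the photon energy:
1/n_f² − 1/n_i² = 112.45528 / (13.6057 × 6²) = 0.22959185

Since 1/n_i² must be positive, we need 1/n_f² > 0.22959185, i.e. n_f ≤ 2. For each allowed n_f, solve n_i = (1/n_f² − 0.22959185)^(−1/2) and check whether it is a whole number:
  n_f = 1: 1/n_i² = 1.00000000 − 0.22959185 = 0.77040815 → n_i = 1.139  (not an integer) ✗
  n_f = 2: 1/n_i² = 0.25000000 − 0.22959185 = 0.02040815 → n_i = 7.000  → integer, n_i = 7 ✓

Only n_f = 2 gives an integer upper level, n_i = 7.

The transition is from n = 7 to n = 2 (emission).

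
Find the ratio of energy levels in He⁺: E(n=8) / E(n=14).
3.0625

Using E_n = -13.6057 Z² / n² eV with Z = 2:

E_8 = -13.6057 × 2² / 8² = -54.4228 / 64 = -0.8503562500 eV
E_14 = -13.6057 × 2² / 14² = -54.4228 / 196 = -0.2776673469 eV

The ratio is:
E_8/E_14 = (-0.8503562500) / (-0.2776673469)
E_8/E_14 = (-54.4228/64) / (-54.4228/196)
E_8/E_14 = 196/64
E_8/E_14 = 3.0625
(Note: the Z² factors cancel in the ratio.)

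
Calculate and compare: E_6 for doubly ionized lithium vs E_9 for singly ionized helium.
Li²⁺ at n = 6 (E = -3.40 eV)

Using E_n = -13.6057 Z² / n² eV:

Li²⁺ (Z = 3) at n = 6:
E = -13.6057 × 3² / 6² = -13.6057 × 9 / 36 = -3.40143 eV

He⁺ (Z = 2) at n = 9:
E = -13.6057 × 2² / 9² = -13.6057 × 4 / 81 = -0.67189 eV

Since -3.40143 eV < -0.67189 eV,
Li²⁺ at n = 6 is more tightly bound (requires more energy to ionize).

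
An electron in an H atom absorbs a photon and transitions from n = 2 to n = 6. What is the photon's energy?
3.023 eV

The energy levels of a hydrogen-like atom are E_n = -13.6057 eV / n².

Energy at n = 2: E_2 = -13.6057 / 2² = -3.401425 eV
Energy at n = 6: E_6 = -13.6057 / 6² = -0.377936 eV

The excitation energy is the difference:
ΔE = E_6 - E_2
ΔE = -0.377936 - (-3.401425)
ΔE = 3.023 eV

Since this is positive, energy must be absorbed (photon absorption).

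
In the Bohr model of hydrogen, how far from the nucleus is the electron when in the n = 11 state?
6.4030 nm (or 64.0304 Å)

The Bohr radius formula is:
r_n = n² a₀ / Z

where a₀ = 0.0529177 nm is the Bohr radius.

For H (Z = 1) at n = 11:
r_11 = 11² × 0.0529177 nm / 1
r_11 = 121 × 0.0529177 nm / 1
r_11 = 6.40304 nm / 1
r_11 = 6.4030 nm

The electron orbits at approximately 6.4030 nm from the nucleus.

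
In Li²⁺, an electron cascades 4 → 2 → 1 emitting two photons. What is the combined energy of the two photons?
114.7981 eV

The energy levels of Li²⁺ are E_n = -13.6057 × 3² / n² eV.

First transition (4 → 2):
ΔE₁ = |E_2 - E_4|
ΔE₁ = |-30.6128250000 - (-7.6532062500)| = 22.9596188 eV

Second transition (2 → 1):
ΔE₂ = |E_1 - E_2|
ΔE₂ = |-122.4513000000 - (-30.6128250000)| = 91.8384750 eV

Total energy released:
E_total = ΔE₁ + ΔE₂ = 22.9596188 + 91.8384750 = 114.7981 eV

Note: This equals the direct transition 4 → 1: 114.7981 eV ✓
Energy is conserved regardless of the path taken.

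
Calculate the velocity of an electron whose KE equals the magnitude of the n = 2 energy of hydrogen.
1.09385e+06 m/s (or 0.3649% of c)

The binding energy at n = 2 for hydrogen is:
E_2 = -13.6057/2² = -3.40142500 eV
|E_2| = 3.40142500 eV

Convert to Joules:
KE = 3.40142500 eV × (1.602177 × 10⁻¹⁹ J/eV) = 5.4496849e-19 J

Using KE = ½mv²:
v = √(2·KE/m_e)
v = √(2 × 5.4496849e-19 J / 9.10938 × 10⁻³¹ kg)
v = 1.09385e+06 m/s

This is approximately 0.3649% the speed of light.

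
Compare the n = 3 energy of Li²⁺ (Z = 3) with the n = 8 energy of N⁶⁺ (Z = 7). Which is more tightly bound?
Li²⁺ at n = 3 (E = -13.61 eV)

Using E_n = -13.6057 Z² / n² eV:

Li²⁺ (Z = 3) at n = 3:
E = -13.6057 × 3² / 3² = -13.6057 × 9 / 9 = -13.60570 eV

N⁶⁺ (Z = 7) at n = 8:
E = -13.6057 × 7² / 8² = -13.6057 × 49 / 64 = -10.41686 eV

Since -13.60570 eV < -10.41686 eV,
Li²⁺ at n = 3 is more tightly bound (requires more energy to ionize).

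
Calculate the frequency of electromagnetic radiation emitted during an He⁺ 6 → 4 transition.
4.56923e+14 Hz

First, find the transition energy:
E_6 = -13.6057 × 2² / 6² = -1.51174444 eV
E_4 = -13.6057 × 2² / 4² = -3.40142500 eV
|ΔE| = |E_4 - E_6| = 1.88968056 eV

Convert to Joules: E = 1.88968056 eV × (1.602177 × 10⁻¹⁹ J/eV) = 3.0276027e-19 J

Using E = hf:
f = E/h = 3.0276027e-19 J / (6.62607 × 10⁻³⁴ J·s)
f = 4.56923e+14 Hz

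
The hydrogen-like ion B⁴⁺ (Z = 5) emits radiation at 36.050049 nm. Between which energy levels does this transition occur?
n = 10 → n = 3

First, find the photon energy from the wavelength (hc = 1239.84 eV·nm):
E = hc/λ = 1239.84 eV·nm / 36.050049 nm = 34.392186 eV

The energy levels of B⁴⁺ satisfy E_n = -13.6057 × 5² / n² eV, so an emission n_i → n_f releases
ΔE = 13.6057 × 5² × (1/n_f² − 1/n_i²) eV.

Setting ΔE equal to the photon energy:
1/n_f² − 1/n_i² = 34.392186 / (13.6057 × 5²) = 0.10111111

Since 1/n_i² must be positive, we need 1/n_f² > 0.10111111, i.e. n_f ≤ 3. For each allowed n_f, solve n_i = (1/n_f² − 0.10111111)^(−1/2) and check whether it is a whole number:
  n_f = 1: 1/n_i² = 1.00000000 − 0.10111111 = 0.89888889 → n_i = 1.055  (not an integer) ✗
  n_f = 2: 1/n_i² = 0.25000000 − 0.10111111 = 0.14888889 → n_i = 2.592  (not an integer) ✗
  n_f = 3: 1/n_i² = 0.11111111 − 0.10111111 = 0.01000000 → n_i = 10.000  → integer, n_i = 10 ✓

Only n_f = 3 gives an integer upper level, n_i = 10.

The transition is from n = 10 to n = 3 (emission).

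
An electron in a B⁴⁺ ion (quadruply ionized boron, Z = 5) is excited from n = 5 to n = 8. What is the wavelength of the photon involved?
149.5409 nm

First, find the transition energy using E_n = -13.6057 Z² / n² eV:
E_5 = -13.6057 × 5² / 5² = -13.60570000 eV
E_8 = -13.6057 × 5² / 8² = -5.31472656 eV

Photon energy: |ΔE| = |E_8 - E_5| = 8.29097344 eV

Convert to wavelength using E = hc/λ with hc = 1239.84 eV·nm:
λ = hc/E = 1239.84 eV·nm / 8.29097344 eV
λ = 149.5409 nm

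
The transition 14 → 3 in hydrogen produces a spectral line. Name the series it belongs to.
Paschen series

The spectral series in hydrogen are named based on the final (lower) energy level:
- Lyman series: n_final = 1 (ultraviolet)
- Balmer series: n_final = 2 (visible/near-UV)
- Paschen series: n_final = 3 (infrared)
- Brackett series: n_final = 4 (infrared)
- Pfund series: n_final = 5 (far infrared)

Since this transition ends at n = 3, it belongs to the Paschen series.

For reference, this 14 → 3 line has photon energy
ΔE = 13.6057 eV × (1/3² - 1/14²) = 1.4423276077 eV,
corresponding to wavelength λ = hc/ΔE = 1239.84 eV·nm / 1.4423276077 eV = 859.610530 nm in the infrared region.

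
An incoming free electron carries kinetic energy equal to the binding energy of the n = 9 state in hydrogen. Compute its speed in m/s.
2.43e+05 m/s (or 0.081082% of c)

The binding energy at n = 9 for hydrogen is:
E_9 = -13.6057/9² = -0.16797160 eV
|E_9| = 0.16797160 eV

Convert to Joules:
KE = 0.16797160 eV × (1.602177 × 10⁻¹⁹ J/eV) = 2.6912e-20 J

Using KE = ½mv²:
v = √(2·KE/m_e)
v = √(2 × 2.6912e-20 J / 9.10938 × 10⁻³¹ kg)
v = 2.43e+05 m/s

This is approximately 0.081082% the speed of light.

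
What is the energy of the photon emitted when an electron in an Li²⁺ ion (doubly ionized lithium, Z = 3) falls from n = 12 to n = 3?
12.7553 eV

The energy levels are E_n = -13.6057 Z² eV / n².

Energy at n = 12: E_12 = -13.6057 × 3² / 12² = -0.8503563 eV
Energy at n = 3: E_3 = -13.6057 × 3² / 3² = -13.6057000 eV

For emission (electron falling to lower state), the photon energy is:
E_photon = E_12 - E_3 = |-0.8503563 - (-13.6057000)|
E_photon = 12.7553 eV

This energy is carried away by the emitted photon.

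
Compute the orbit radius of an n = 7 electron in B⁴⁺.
0.5186 nm (or 5.1859 Å)

The Bohr radius formula is:
r_n = n² a₀ / Z

where a₀ = 0.0529177 nm is the Bohr radius.

For B⁴⁺ (Z = 5) at n = 7:
r_7 = 7² × 0.0529177 nm / 5
r_7 = 49 × 0.0529177 nm / 5
r_7 = 2.59297 nm / 5
r_7 = 0.5186 nm

The electron orbits at approximately 0.5186 nm from the nucleus.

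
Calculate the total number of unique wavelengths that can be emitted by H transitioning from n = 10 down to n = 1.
45

The electron can occupy levels n = 1, 2, ..., 10 during de-excitation — that is m = 10 - 1 + 1 = 10 distinct levels.

The number of distinct spectral lines equals the number of ways to choose 2 of these m levels (each pair gives one possible emission transition):

Number of lines = m(m-1)/2 = 10×9/2 = 45

These correspond to all possible transitions between the 10 levels:
10 → 9, 10 → 8, 10 → 7, 10 → 6, 10 → 5, 10 → 4, 10 → 3, 10 → 2...

Each transition produces a photon with a unique energy (and thus wavelength). This count does not depend on Z.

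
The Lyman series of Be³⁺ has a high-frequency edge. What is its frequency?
5.26375e+16 Hz

The series limit corresponds to the transition from n = ∞ to n = 1.
This is the highest energy (shortest wavelength) transition in the Lyman series.

E_∞ = 0 eV
E_1 = -13.6057 × 4² / 1² = -217.691200 eV

Energy at series limit:
ΔE = E_∞ - E_1 = 0 - (-217.691200) = 217.691200 eV
E = 217.691200 eV × (1.602177 × 10⁻¹⁹ J/eV) = 3.4877983e-17 J
f = E/h = 3.4877983e-17 J / (6.62607 × 10⁻³⁴ J·s) = 5.26375e+16 Hz

This energy equals the ionization energy from the n = 1 state of Be³⁺.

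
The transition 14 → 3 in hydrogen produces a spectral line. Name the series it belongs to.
Paschen series

The spectral series in hydrogen are named based on the final (lower) energy level:
- Lyman series: n_final = 1 (ultraviolet)
- Balmer series: n_final = 2 (visible/near-UV)
- Paschen series: n_final = 3 (infrared)
- Brackett series: n_final = 4 (infrared)
- Pfund series: n_final = 5 (far infrared)

Since this transition ends at n = 3, it belongs to the Paschen series.

For reference, this 14 → 3 line has photon energy
ΔE = 13.6057 eV × (1/3² - 1/14²) = 1.442328 eV,
corresponding to wavelength λ = hc/ΔE = 1239.84 eV·nm / 1.442328 eV = 859.61 nm in the infrared region.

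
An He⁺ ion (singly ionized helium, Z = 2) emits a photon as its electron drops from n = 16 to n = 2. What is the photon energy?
13.393 eV

The energy levels are E_n = -13.6057 Z² eV / n².

Energy at n = 16: E_16 = -13.6057 × 2² / 16² = -0.212589 eV
Energy at n = 2: E_2 = -13.6057 × 2² / 2² = -13.605700 eV

For emission (electron falling to lower state), the photon energy is:
E_photon = E_16 - E_2 = |-0.212589 - (-13.605700)|
E_photon = 13.393 eV

This energy is carried away by the emitted photon.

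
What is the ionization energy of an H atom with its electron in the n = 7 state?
0.28 eV

The ionization energy is the energy needed to remove the electron completely (n → ∞).

For hydrogen, E_n = -13.6057 eV / n².

At n = 7: E_7 = -13.6057 / 7² = -0.27767 eV
At n = ∞: E_∞ = 0 eV

Ionization energy = E_∞ - E_7 = 0 - (-0.27767) = 0.27767 eV
Ionization energy ≈ 0.28 eV

This is also called the binding energy of the electron in state n = 7.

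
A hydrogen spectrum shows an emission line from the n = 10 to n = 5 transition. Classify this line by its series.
Pfund series

The spectral series in hydrogen are named based on the final (lower) energy level:
- Lyman series: n_final = 1 (ultraviolet)
- Balmer series: n_final = 2 (visible/near-UV)
- Paschen series: n_final = 3 (infrared)
- Brackett series: n_final = 4 (infrared)
- Pfund series: n_final = 5 (far infrared)

Since this transition ends at n = 5, it belongs to the Pfund series.

For reference, this 10 → 5 line has photon energy
ΔE = 13.6057 eV × (1/5² - 1/10²) = 0.40817100000 eV,
corresponding to wavelength λ = hc/ΔE = 1239.84 eV·nm / 0.40817100000 eV = 3037.55044 nm in the far infrared region.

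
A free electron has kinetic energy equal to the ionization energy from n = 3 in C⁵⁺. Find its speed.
4.375e+06 m/s (or 1.45947% of c)

The binding energy at n = 3 for C⁵⁺ is:
E_3 = -13.6057 × 6²/3² = -54.4228000 eV
|E_3| = 54.4228000 eV

Convert to Joules:
KE = 54.4228000 eV × (1.602177 × 10⁻¹⁹ J/eV) = 8.71950e-18 J

Using KE = ½mv²:
v = √(2·KE/m_e)
v = √(2 × 8.71950e-18 J / 9.10938 × 10⁻³¹ kg)
v = 4.375e+06 m/s

This is approximately 1.45947% the speed of light.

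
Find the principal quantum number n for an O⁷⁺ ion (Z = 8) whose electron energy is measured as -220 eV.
n = 2

The exact energy levels follow E_n = -13.6057 Z² / n² eV with Z = 8.

The measured value (-220 eV) is reported to only 2 significant figures, so we must test candidate n values and see which one matches to that precision.

Candidate energies:
  n = 1:  E = -13.6057 × 8² / 1² = -870.764800 eV
  n = 2:  E = -13.6057 × 8² / 2² = -217.691200 eV  ← matches
  n = 3:  E = -13.6057 × 8² / 3² = -96.751644 eV
  n = 4:  E = -13.6057 × 8² / 4² = -54.422800 eV

Checking against the measurement of -220 eV (2 sig figs), only n = 2 agrees:
E_2 = -217.691200 eV, which rounds to -220 eV ✓

Therefore n = 2.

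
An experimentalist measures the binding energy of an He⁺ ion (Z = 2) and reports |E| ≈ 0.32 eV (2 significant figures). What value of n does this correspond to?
n = 13

The exact energy levels follow E_n = -13.6057 Z² / n² eV with Z = 2.

The measured value (-0.32 eV) is reported to only 2 significant figures, so we must test candidate n values and see which one matches to that precision.

Candidate energies:
  n = 11:  E = -13.6057 × 2² / 11² = -0.44978 eV
  n = 12:  E = -13.6057 × 2² / 12² = -0.37794 eV
  n = 13:  E = -13.6057 × 2² / 13² = -0.32203 eV  ← matches
  n = 14:  E = -13.6057 × 2² / 14² = -0.27767 eV
  n = 15:  E = -13.6057 × 2² / 15² = -0.24188 eV

Checking against the measurement of -0.32 eV (2 sig figs), only n = 13 agrees:
E_13 = -0.32203 eV, which rounds to -0.32 eV ✓

Therefore n = 13.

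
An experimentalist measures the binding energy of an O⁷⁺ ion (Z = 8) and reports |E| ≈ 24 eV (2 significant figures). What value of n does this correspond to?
n = 6

The exact energy levels follow E_n = -13.6057 Z² / n² eV with Z = 8.

The measured value (-24 eV) is reported to only 2 significant figures, so we must test candidate n values and see which one matches to that precision.

Candidate energies:
  n = 4:  E = -13.6057 × 8² / 4² = -54.42280 eV
  n = 5:  E = -13.6057 × 8² / 5² = -34.83059 eV
  n = 6:  E = -13.6057 × 8² / 6² = -24.18791 eV  ← matches
  n = 7:  E = -13.6057 × 8² / 7² = -17.77071 eV
  n = 8:  E = -13.6057 × 8² / 8² = -13.60570 eV

Checking against the measurement of -24 eV (2 sig figs), only n = 6 agrees:
E_6 = -24.18791 eV, which rounds to -24 eV ✓

Therefore n = 6.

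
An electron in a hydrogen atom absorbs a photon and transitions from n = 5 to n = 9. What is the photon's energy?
0.37626 eV

The energy levels of a hydrogen-like atom are E_n = -13.6057 eV / n².

Energy at n = 5: E_5 = -13.6057 / 5² = -0.54422800 eV
Energy at n = 9: E_9 = -13.6057 / 9² = -0.16797160 eV

The excitation energy is the difference:
ΔE = E_9 - E_5
ΔE = -0.16797160 - (-0.54422800)
ΔE = 0.37626 eV

Since this is positive, energy must be absorbed (photon absorption).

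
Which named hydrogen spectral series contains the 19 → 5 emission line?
Pfund series

The spectral series in hydrogen are named based on the final (lower) energy level:
- Lyman series: n_final = 1 (ultraviolet)
- Balmer series: n_final = 2 (visible/near-UV)
- Paschen series: n_final = 3 (infrared)
- Brackett series: n_final = 4 (infrared)
- Pfund series: n_final = 5 (far infrared)

Since this transition ends at n = 5, it belongs to the Pfund series.

For reference, this 19 → 5 line has photon energy
ΔE = 13.6057 eV × (1/5² - 1/19²) = 0.50653908 eV,
corresponding to wavelength λ = hc/ΔE = 1239.84 eV·nm / 0.50653908 eV = 2447.67 nm in the far infrared region.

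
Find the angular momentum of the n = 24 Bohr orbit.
2.53e-33 J·s (or 24ℏ)

In the Bohr model, angular momentum is quantized:
L = nℏ

where ℏ = h/(2π) = 1.0546e-34 J·s

For n = 24:
L = 24 × 1.0546e-34 J·s
L = 2.53e-33 J·s

This can also be written as L = 24ℏ.
The angular momentum is an integer multiple of the reduced Planck constant.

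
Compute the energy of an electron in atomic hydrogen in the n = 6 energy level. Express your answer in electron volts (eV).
-0.378 eV

The energy levels of a hydrogen-like atom are given by:
E_n = -13.6057 eV / n²

For n = 6:
E_6 = -13.6057 eV / 6²
E_6 = -13.6057 eV / 36
E_6 = -0.378 eV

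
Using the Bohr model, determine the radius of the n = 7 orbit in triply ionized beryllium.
0.6482 nm (or 6.4824 Å)

The Bohr radius formula is:
r_n = n² a₀ / Z

where a₀ = 0.0529177 nm is the Bohr radius.

For Be³⁺ (Z = 4) at n = 7:
r_7 = 7² × 0.0529177 nm / 4
r_7 = 49 × 0.0529177 nm / 4
r_7 = 2.59297 nm / 4
r_7 = 0.6482 nm

The electron orbits at approximately 0.6482 nm from the nucleus.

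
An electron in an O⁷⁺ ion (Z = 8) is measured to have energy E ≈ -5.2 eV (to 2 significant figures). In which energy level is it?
n = 13

The exact energy levels follow E_n = -13.6057 Z² / n² eV with Z = 8.

The measured value (-5.2 eV) is reported to only 2 significant figures, so we must test candidate n values and see which one matches to that precision.

Candidate energies:
  n = 11:  E = -13.6057 × 8² / 11² = -7.196403 eV
  n = 12:  E = -13.6057 × 8² / 12² = -6.046978 eV
  n = 13:  E = -13.6057 × 8² / 13² = -5.152454 eV  ← matches
  n = 14:  E = -13.6057 × 8² / 14² = -4.442678 eV
  n = 15:  E = -13.6057 × 8² / 15² = -3.870066 eV

Checking against the measurement of -5.2 eV (2 sig figs), only n = 13 agrees:
E_13 = -5.152454 eV, which rounds to -5.2 eV ✓

Therefore n = 13.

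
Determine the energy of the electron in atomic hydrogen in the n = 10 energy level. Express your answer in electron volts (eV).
-0.13606 eV

The energy levels of a hydrogen-like atom are given by:
E_n = -13.6057 eV / n²

For n = 10:
E_10 = -13.6057 eV / 10²
E_10 = -13.6057 eV / 100
E_10 = -0.13606 eV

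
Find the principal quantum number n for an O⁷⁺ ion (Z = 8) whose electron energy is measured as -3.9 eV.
n = 15

The exact energy levels follow E_n = -13.6057 Z² / n² eV with Z = 8.

The measured value (-3.9 eV) is reported to only 2 significant figures, so we must test candidate n values and see which one matches to that precision.

Candidate energies:
  n = 13:  E = -13.6057 × 8² / 13² = -5.15245 eV
  n = 14:  E = -13.6057 × 8² / 14² = -4.44268 eV
  n = 15:  E = -13.6057 × 8² / 15² = -3.87007 eV  ← matches
  n = 16:  E = -13.6057 × 8² / 16² = -3.40143 eV
  n = 17:  E = -13.6057 × 8² / 17² = -3.01303 eV

Checking against the measurement of -3.9 eV (2 sig figs), only n = 15 agrees:
E_15 = -3.87007 eV, which rounds to -3.9 eV ✓

Therefore n = 15.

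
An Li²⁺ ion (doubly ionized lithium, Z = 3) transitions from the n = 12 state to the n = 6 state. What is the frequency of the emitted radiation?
6.168e+14 Hz

First, find the transition energy:
E_12 = -13.6057 × 3² / 12² = -0.85035625 eV
E_6 = -13.6057 × 3² / 6² = -3.40142500 eV
|ΔE| = |E_6 - E_12| = 2.55106875 eV

Convert to Joules: E = 2.55106875 eV × (1.602177 × 10⁻¹⁹ J/eV) = 4.08726e-19 J

Using E = hf:
f = E/h = 4.08726e-19 J / (6.62607 × 10⁻³⁴ J·s)
f = 6.168e+14 Hz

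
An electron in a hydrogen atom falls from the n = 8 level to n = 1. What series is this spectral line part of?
Lyman series

The spectral series in hydrogen are named based on the final (lower) energy level:
- Lyman series: n_final = 1 (ultraviolet)
- Balmer series: n_final = 2 (visible/near-UV)
- Paschen series: n_final = 3 (infrared)
- Brackett series: n_final = 4 (infrared)
- Pfund series: n_final = 5 (far infrared)

Since this transition ends at n = 1, it belongs to the Lyman series.

For reference, this 8 → 1 line has photon energy
ΔE = 13.6057 eV × (1/1² - 1/8²) = 13.3931 eV,
corresponding to wavelength λ = hc/ΔE = 1239.84 eV·nm / 13.3931 eV = 92.57 nm in the ultraviolet region.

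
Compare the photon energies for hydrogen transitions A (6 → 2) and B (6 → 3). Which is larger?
6 → 2

Calculate the energy for each transition:

Transition 6 → 2:
ΔE₁ = |E_2 - E_6| = |-13.6057/2² - (-13.6057/6²)|
ΔE₁ = |-3.401425000000 - (-0.377936111111)| = 3.023488889 eV

Transition 6 → 3:
ΔE₂ = |E_3 - E_6| = |-13.6057/3² - (-13.6057/6²)|
ΔE₂ = |-1.511744444444 - (-0.377936111111)| = 1.133808333 eV

Since 3.023488889 eV > 1.133808333 eV, the transition 6 → 2 emits the more energetic photon.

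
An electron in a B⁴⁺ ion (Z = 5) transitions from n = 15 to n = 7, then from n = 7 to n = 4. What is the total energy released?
19.75 eV

The energy levels of B⁴⁺ are E_n = -13.6057 × 5² / n² eV.

First transition (15 → 7):
ΔE₁ = |E_7 - E_15|
ΔE₁ = |-6.94168367 - (-1.51174444)| = 5.42994 eV

Second transition (7 → 4):
ΔE₂ = |E_4 - E_7|
ΔE₂ = |-21.25890625 - (-6.94168367)| = 14.31722 eV

Total energy released:
E_total = ΔE₁ + ΔE₂ = 5.42994 + 14.31722 = 19.75 eV

Note: This equals the direct transition 15 → 4: 19.75 eV ✓
Energy is conserved regardless of the path taken.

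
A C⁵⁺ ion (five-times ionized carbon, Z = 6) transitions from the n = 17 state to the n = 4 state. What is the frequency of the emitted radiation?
6.9923e+15 Hz

First, find the transition energy:
E_17 = -13.6057 × 6² / 17² = -1.694828 eV
E_4 = -13.6057 × 6² / 4² = -30.612825 eV
|ΔE| = |E_4 - E_17| = 28.917997 eV

Convert to Joules: E = 28.917997 eV × (1.602177 × 10⁻¹⁹ J/eV) = 4.633175e-18 J

Using E = hf:
f = E/h = 4.633175e-18 J / (6.62607 × 10⁻³⁴ J·s)
f = 6.9923e+15 Hz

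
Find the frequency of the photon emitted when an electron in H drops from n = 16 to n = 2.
8.10e+14 Hz

First, find the transition energy:
E_16 = -13.6057 / 16² = -0.05314727 eV
E_2 = -13.6057 / 2² = -3.40142500 eV
|ΔE| = |E_2 - E_16| = 3.34827773 eV

Convert to Joules: E = 3.34827773 eV × (1.602177 × 10⁻¹⁹ J/eV) = 5.3645e-19 J

Using E = hf:
f = E/h = 5.3645e-19 J / (6.62607 × 10⁻³⁴ J·s)
f = 8.10e+14 Hz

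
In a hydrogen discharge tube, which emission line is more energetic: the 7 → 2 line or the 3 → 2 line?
7 → 2

Calculate the energy for each transition:

Transition 7 → 2:
ΔE₁ = |E_2 - E_7| = |-13.6057/2² - (-13.6057/7²)|
ΔE₁ = |-3.401425000000 - (-0.277667346939)| = 3.123757653 eV

Transition 3 → 2:
ΔE₂ = |E_2 - E_3| = |-13.6057/2² - (-13.6057/3²)|
ΔE₂ = |-3.401425000000 - (-1.511744444444)| = 1.889680556 eV

Since 3.123757653 eV > 1.889680556 eV, the transition 7 → 2 emits the more energetic photon.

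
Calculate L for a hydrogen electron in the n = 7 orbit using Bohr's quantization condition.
7.3820e-34 J·s (or 7ℏ)

In the Bohr model, angular momentum is quantized:
L = nℏ

where ℏ = h/(2π) = 1.054572e-34 J·s

For n = 7:
L = 7 × 1.054572e-34 J·s
L = 7.3820e-34 J·s

This can also be written as L = 7ℏ.
The angular momentum is an integer multiple of the reduced Planck constant.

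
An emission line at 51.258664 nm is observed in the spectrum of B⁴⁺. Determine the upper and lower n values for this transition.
n = 5 → n = 3

First, find the photon energy from the wavelength (hc = 1239.84 eV·nm):
E = hc/λ = 1239.84 eV·nm / 51.258664 nm = 24.187911 eV

The energy levels of B⁴⁺ satisfy E_n = -13.6057 × 5² / n² eV, so an emission n_i → n_f releases
ΔE = 13.6057 × 5² × (1/n_f² − 1/n_i²) eV.

Setting ΔE equal to the photon energy:
1/n_f² − 1/n_i² = 24.187911 / (13.6057 × 5²) = 0.071111111

Since 1/n_i² must be positive, we need 1/n_f² > 0.071111111, i.e. n_f ≤ 3. For each allowed n_f, solve n_i = (1/n_f² − 0.071111111)^(−1/2) and check whether it is a whole number:
  n_f = 1: 1/n_i² = 1.000000000 − 0.071111111 = 0.928888889 → n_i = 1.038  (not an integer) ✗
  n_f = 2: 1/n_i² = 0.250000000 − 0.071111111 = 0.178888889 → n_i = 2.364  (not an integer) ✗
  n_f = 3: 1/n_i² = 0.111111111 − 0.071111111 = 0.040000000 → n_i = 5.000  → integer, n_i = 5 ✓

Only n_f = 3 gives an integer upper level, n_i = 5.

The transition is from n = 5 to n = 3 (emission).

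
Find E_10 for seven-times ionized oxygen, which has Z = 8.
-8.7076 eV

For hydrogen-like ions, the energy levels scale with Z²:
E_n = -13.6057 Z² / n² eV

For O⁷⁺ (Z = 8) at n = 10:
E_10 = -13.6057 × 8² / 10²
E_10 = -13.6057 × 64 / 100
E_10 = -870.7648 / 100
E_10 = -8.7076 eV

The energy is 64 times more negative than hydrogen at the same n due to the stronger nuclear charge.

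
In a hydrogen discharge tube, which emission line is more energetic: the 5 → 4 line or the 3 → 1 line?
3 → 1

Calculate the energy for each transition:

Transition 5 → 4:
ΔE₁ = |E_4 - E_5| = |-13.6057/4² - (-13.6057/5²)|
ΔE₁ = |-0.85035625 - (-0.54422800)| = 0.30613 eV

Transition 3 → 1:
ΔE₂ = |E_1 - E_3| = |-13.6057/1² - (-13.6057/3²)|
ΔE₂ = |-13.60570000 - (-1.51174444)| = 12.09396 eV

Since 12.09396 eV > 0.30613 eV, the transition 3 → 1 emits the more energetic photon.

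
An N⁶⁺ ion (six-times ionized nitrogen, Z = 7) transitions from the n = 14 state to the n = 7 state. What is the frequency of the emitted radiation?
2.467e+15 Hz

First, find the transition energy:
E_14 = -13.6057 × 7² / 14² = -3.4014250 eV
E_7 = -13.6057 × 7² / 7² = -13.6057000 eV
|ΔE| = |E_7 - E_14| = 10.2042750 eV

Convert to Joules: E = 10.2042750 eV × (1.602177 × 10⁻¹⁹ J/eV) = 1.63491e-18 J

Using E = hf:
f = E/h = 1.63491e-18 J / (6.62607 × 10⁻³⁴ J·s)
f = 2.467e+15 Hz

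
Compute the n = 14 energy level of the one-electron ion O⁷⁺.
-4.442678 eV

For hydrogen-like ions, the energy levels scale with Z²:
E_n = -13.6057 Z² / n² eV

For O⁷⁺ (Z = 8) at n = 14:
E_14 = -13.6057 × 8² / 14²
E_14 = -13.6057 × 64 / 196
E_14 = -870.7648 / 196
E_14 = -4.442678 eV

The energy is 64 times more negative than hydrogen at the same n due to the stronger nuclear charge.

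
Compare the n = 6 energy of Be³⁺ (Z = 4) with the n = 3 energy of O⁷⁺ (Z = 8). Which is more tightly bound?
O⁷⁺ at n = 3 (E = -96.752 eV)

Using E_n = -13.6057 Z² / n² eV:

Be³⁺ (Z = 4) at n = 6:
E = -13.6057 × 4² / 6² = -13.6057 × 16 / 36 = -6.046978 eV

O⁷⁺ (Z = 8) at n = 3:
E = -13.6057 × 8² / 3² = -13.6057 × 64 / 9 = -96.751644 eV

Since -96.751644 eV < -6.046978 eV,
O⁷⁺ at n = 3 is more tightly bound (requires more energy to ionize).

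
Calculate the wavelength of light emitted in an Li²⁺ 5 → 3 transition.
142.38518 nm

First, find the transition energy using E_n = -13.6057 Z² / n² eV:
E_5 = -13.6057 × 3² / 5² = -4.898052000 eV
E_3 = -13.6057 × 3² / 3² = -13.605700000 eV

Photon energy: |ΔE| = |E_3 - E_5| = 8.707648000 eV

Convert to wavelength using E = hc/λ with hc = 1239.84 eV·nm:
λ = hc/E = 1239.84 eV·nm / 8.707648000 eV
λ = 142.38518 nm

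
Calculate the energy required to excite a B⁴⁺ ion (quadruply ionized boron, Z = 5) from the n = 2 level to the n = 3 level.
47.24 eV

The energy levels of a hydrogen-like atom are E_n = -13.6057 Z² eV / n².

Energy at n = 2: E_2 = -13.6057 × 5² / 2² = -85.03563 eV
Energy at n = 3: E_3 = -13.6057 × 5² / 3² = -37.79361 eV

The excitation energy is the difference:
ΔE = E_3 - E_2
ΔE = -37.79361 - (-85.03563)
ΔE = 47.24 eV

Since this is positive, energy must be absorbed (photon absorption).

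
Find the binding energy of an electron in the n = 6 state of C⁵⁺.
13.6057 eV

The ionization energy is the energy needed to remove the electron completely (n → ∞).

For a hydrogen-like ion with Z = 6, E_n = -13.6057 Z² / n² eV.

At n = 6: E_6 = -13.6057 × 6² / 6² = -13.6057000 eV
At n = ∞: E_∞ = 0 eV

Ionization energy = E_∞ - E_6 = 0 - (-13.6057000) = 13.6057000 eV
Ionization energy ≈ 13.6057 eV

This is also called the binding energy of the electron in state n = 6.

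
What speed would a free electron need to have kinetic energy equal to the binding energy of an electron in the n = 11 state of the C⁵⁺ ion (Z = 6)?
1.19e+06 m/s (or 0.3980% of c)

The binding energy at n = 11 for C⁵⁺ is:
E_11 = -13.6057 × 6²/11² = -4.047977 eV
|E_11| = 4.047977 eV

Convert to Joules:
KE = 4.047977 eV × (1.602177 × 10⁻¹⁹ J/eV) = 6.4856e-19 J

Using KE = ½mv²:
v = √(2·KE/m_e)
v = √(2 × 6.4856e-19 J / 9.10938 × 10⁻³¹ kg)
v = 1.19e+06 m/s

This is approximately 0.3980% the speed of light.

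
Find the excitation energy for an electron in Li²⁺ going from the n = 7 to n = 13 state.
1.77 eV

The energy levels of a hydrogen-like atom are E_n = -13.6057 Z² eV / n².

Energy at n = 7: E_7 = -13.6057 × 3² / 7² = -2.49901 eV
Energy at n = 13: E_13 = -13.6057 × 3² / 13² = -0.72456 eV

The excitation energy is the difference:
ΔE = E_13 - E_7
ΔE = -0.72456 - (-2.49901)
ΔE = 1.77 eV

Since this is positive, energy must be absorbed (photon absorption).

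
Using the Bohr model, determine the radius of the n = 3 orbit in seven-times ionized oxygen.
0.0595 nm (or 0.5953 Å)

The Bohr radius formula is:
r_n = n² a₀ / Z

where a₀ = 0.0529177 nm is the Bohr radius.

For O⁷⁺ (Z = 8) at n = 3:
r_3 = 3² × 0.0529177 nm / 8
r_3 = 9 × 0.0529177 nm / 8
r_3 = 0.47626 nm / 8
r_3 = 0.0595 nm

The electron orbits at approximately 0.0595 nm from the nucleus.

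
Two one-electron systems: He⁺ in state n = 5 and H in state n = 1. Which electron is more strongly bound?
H at n = 1 (E = -13.61 eV)

Using E_n = -13.6057 Z² / n² eV:

He⁺ (Z = 2) at n = 5:
E = -13.6057 × 2² / 5² = -13.6057 × 4 / 25 = -2.17691 eV

H (Z = 1) at n = 1:
E = -13.6057 × 1² / 1² = -13.6057 × 1 / 1 = -13.60570 eV

Since -13.60570 eV < -2.17691 eV,
H at n = 1 is more tightly bound (requires more energy to ionize).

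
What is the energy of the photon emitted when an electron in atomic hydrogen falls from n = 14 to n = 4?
0.780939 eV

The energy levels are E_n = -13.6057 eV / n².

Energy at n = 14: E_14 = -13.6057 / 14² = -0.069416837 eV
Energy at n = 4: E_4 = -13.6057 / 4² = -0.850356250 eV

For emission (electron falling to lower state), the photon energy is:
E_photon = E_14 - E_4 = |-0.069416837 - (-0.850356250)|
E_photon = 0.780939 eV

This energy is carried away by the emitted photon.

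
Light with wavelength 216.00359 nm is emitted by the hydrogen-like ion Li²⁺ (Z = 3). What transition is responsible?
n = 8 → n = 4

First, find the photon energy from the wavelength (hc = 1239.84 eV·nm):
E = hc/λ = 1239.84 eV·nm / 216.00359 nm = 5.7399046 eV

The energy levels of Li²⁺ satisfy E_n = -13.6057 × 3² / n² eV, so an emission n_i → n_f releases
ΔE = 13.6057 × 3² × (1/n_f² − 1/n_i²) eV.

Setting ΔE equal to the photon energy:
1/n_f² − 1/n_i² = 5.7399046 / (13.6057 × 3²) = 0.046874999

Since 1/n_i² must be positive, we need 1/n_f² > 0.046874999, i.e. n_f ≤ 4. For each allowed n_f, solve n_i = (1/n_f² − 0.046874999)^(−1/2) and check whether it is a whole number:
  n_f = 1: 1/n_i² = 1.000000000 − 0.046874999 = 0.953125001 → n_i = 1.024  (not an integer) ✗
  n_f = 2: 1/n_i² = 0.250000000 − 0.046874999 = 0.203125001 → n_i = 2.219  (not an integer) ✗
  n_f = 3: 1/n_i² = 0.111111111 − 0.046874999 = 0.064236112 → n_i = 3.946  (not an integer) ✗
  n_f = 4: 1/n_i² = 0.062500000 − 0.046874999 = 0.015625001 → n_i = 8.000  → integer, n_i = 8 ✓

Only n_f = 4 gives an integer upper level, n_i = 8.

The transition is from n = 8 to n = 4 (emission).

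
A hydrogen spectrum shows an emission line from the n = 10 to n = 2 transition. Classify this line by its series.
Balmer series

The spectral series in hydrogen are named based on the final (lower) energy level:
- Lyman series: n_final = 1 (ultraviolet)
- Balmer series: n_final = 2 (visible/near-UV)
- Paschen series: n_final = 3 (infrared)
- Brackett series: n_final = 4 (infrared)
- Pfund series: n_final = 5 (far infrared)

Since this transition ends at n = 2, it belongs to the Balmer series.

For reference, this 10 → 2 line has photon energy
ΔE = 13.6057 eV × (1/2² - 1/10²) = 3.265368000 eV,
corresponding to wavelength λ = hc/ΔE = 1239.84 eV·nm / 3.265368000 eV = 379.69380 nm in the visible/near-UV region.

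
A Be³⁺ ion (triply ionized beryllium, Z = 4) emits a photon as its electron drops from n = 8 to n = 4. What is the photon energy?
10.20428 eV

The energy levels are E_n = -13.6057 Z² eV / n².

Energy at n = 8: E_8 = -13.6057 × 4² / 8² = -3.40142500 eV
Energy at n = 4: E_4 = -13.6057 × 4² / 4² = -13.60570000 eV

For emission (electron falling to lower state), the photon energy is:
E_photon = E_8 - E_4 = |-3.40142500 - (-13.60570000)|
E_photon = 10.20428 eV

This energy is carried away by the emitted photon.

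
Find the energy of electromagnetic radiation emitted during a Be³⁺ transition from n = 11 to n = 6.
4.247877 eV

The energy levels are E_n = -13.6057 Z² eV / n².

Energy at n = 11: E_11 = -13.6057 × 4² / 11² = -1.799100826 eV
Energy at n = 6: E_6 = -13.6057 × 4² / 6² = -6.046977778 eV

For emission (electron falling to lower state), the photon energy is:
E_photon = E_11 - E_6 = |-1.799100826 - (-6.046977778)|
E_photon = 4.247877 eV

This energy is carried away by the emitted photon.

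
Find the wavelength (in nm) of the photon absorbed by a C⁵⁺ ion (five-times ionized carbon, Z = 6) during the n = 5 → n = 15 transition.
71.193 nm

First, find the transition energy using E_n = -13.6057 Z² / n² eV:
E_5 = -13.6057 × 6² / 5² = -19.59221 eV
E_15 = -13.6057 × 6² / 15² = -2.17691 eV

Photon energy: |ΔE| = |E_15 - E_5| = 17.41530 eV

Convert to wavelength using E = hc/λ with hc = 1239.84 eV·nm:
λ = hc/E = 1239.84 eV·nm / 17.41530 eV
λ = 71.193 nm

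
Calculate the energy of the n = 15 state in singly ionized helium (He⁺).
-0.2419 eV

For hydrogen-like ions, the energy levels scale with Z²:
E_n = -13.6057 Z² / n² eV

For He⁺ (Z = 2) at n = 15:
E_15 = -13.6057 × 2² / 15²
E_15 = -13.6057 × 4 / 225
E_15 = -54.4228 / 225
E_15 = -0.2419 eV

The energy is 4 times more negative than hydrogen at the same n due to the stronger nuclear charge.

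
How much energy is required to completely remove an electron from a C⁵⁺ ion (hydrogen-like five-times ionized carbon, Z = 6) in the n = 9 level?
6.046978 eV

The ionization energy is the energy needed to remove the electron completely (n → ∞).

For a hydrogen-like ion with Z = 6, E_n = -13.6057 Z² / n² eV.

At n = 9: E_9 = -13.6057 × 6² / 9² = -6.046977778 eV
At n = ∞: E_∞ = 0 eV

Ionization energy = E_∞ - E_9 = 0 - (-6.046977778) = 6.046977778 eV
Ionization energy ≈ 6.046978 eV

This is also called the binding energy of the electron in state n = 9.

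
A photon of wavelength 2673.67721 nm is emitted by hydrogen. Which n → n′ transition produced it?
n = 13 → n = 5

First, find the photon energy from the wavelength (hc = 1239.84 eV·nm):
E = hc/λ = 1239.84 eV·nm / 2673.67721 nm = 0.46372090 eV

The energy levels of hydrogen satisfy E_n = -13.6057 / n² eV, so an emission n_i → n_f releases
ΔE = 13.6057 × (1/n_f² − 1/n_i²) eV.

Setting ΔE equal to the photon energy:
1/n_f² − 1/n_i² = 0.46372090 / 13.6057 = 0.034082840

Since 1/n_i² must be positive, we need 1/n_f² > 0.034082840, i.e. n_f ≤ 5. For each allowed n_f, solve n_i = (1/n_f² − 0.034082840)^(−1/2) and check whether it is a whole number:
  n_f = 1: 1/n_i² = 1.000000000 − 0.034082840 = 0.965917160 → n_i = 1.017  (not an integer) ✗
  n_f = 2: 1/n_i² = 0.250000000 − 0.034082840 = 0.215917160 → n_i = 2.152  (not an integer) ✗
  n_f = 3: 1/n_i² = 0.111111111 − 0.034082840 = 0.077028271 → n_i = 3.603  (not an integer) ✗
  n_f = 4: 1/n_i² = 0.062500000 − 0.034082840 = 0.028417160 → n_i = 5.932  (not an integer) ✗
  n_f = 5: 1/n_i² = 0.040000000 − 0.034082840 = 0.005917160 → n_i = 13.000  → integer, n_i = 13 ✓

Only n_f = 5 gives an integer upper level, n_i = 13.

The transition is from n = 13 to n = 5 (emission).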